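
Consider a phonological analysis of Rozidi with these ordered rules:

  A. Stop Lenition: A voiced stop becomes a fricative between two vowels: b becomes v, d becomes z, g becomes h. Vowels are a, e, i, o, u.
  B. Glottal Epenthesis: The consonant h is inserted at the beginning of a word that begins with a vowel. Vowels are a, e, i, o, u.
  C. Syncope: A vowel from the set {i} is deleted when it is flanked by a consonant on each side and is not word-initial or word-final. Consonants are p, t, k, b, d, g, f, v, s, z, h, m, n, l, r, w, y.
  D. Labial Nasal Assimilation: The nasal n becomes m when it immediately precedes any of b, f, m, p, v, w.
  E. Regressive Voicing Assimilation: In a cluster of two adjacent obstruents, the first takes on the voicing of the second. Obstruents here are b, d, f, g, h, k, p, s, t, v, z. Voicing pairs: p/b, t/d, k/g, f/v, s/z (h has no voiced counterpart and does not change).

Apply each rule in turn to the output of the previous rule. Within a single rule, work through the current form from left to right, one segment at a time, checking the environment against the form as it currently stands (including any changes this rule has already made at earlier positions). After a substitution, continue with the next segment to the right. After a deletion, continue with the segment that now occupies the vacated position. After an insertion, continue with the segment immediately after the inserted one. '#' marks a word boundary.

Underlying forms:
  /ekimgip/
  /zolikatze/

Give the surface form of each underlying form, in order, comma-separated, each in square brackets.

[hekmkp], [zolkadze]

/ekimgip/:
  A Stop Lenition: no change — [ekimgip]
  B Glottal Epenthesis: [ekimgip] → [hekimgip]
  C Syncope: [hekimgip] → [hekmgp]
  D Labial Nasal Assimilation: no change — [hekmgp]
  E Regressive Voicing Assimilation: [hekmgp] → [hekmkp]
/zolikatze/:
  A Stop Lenition: no change — [zolikatze]
  B Glottal Epenthesis: no change — [zolikatze]
  C Syncope: [zolikatze] → [zolkatze]
  D Labial Nasal Assimilation: no change — [zolkatze]
  E Regressive Voicing Assimilation: [zolkatze] → [zolkadze]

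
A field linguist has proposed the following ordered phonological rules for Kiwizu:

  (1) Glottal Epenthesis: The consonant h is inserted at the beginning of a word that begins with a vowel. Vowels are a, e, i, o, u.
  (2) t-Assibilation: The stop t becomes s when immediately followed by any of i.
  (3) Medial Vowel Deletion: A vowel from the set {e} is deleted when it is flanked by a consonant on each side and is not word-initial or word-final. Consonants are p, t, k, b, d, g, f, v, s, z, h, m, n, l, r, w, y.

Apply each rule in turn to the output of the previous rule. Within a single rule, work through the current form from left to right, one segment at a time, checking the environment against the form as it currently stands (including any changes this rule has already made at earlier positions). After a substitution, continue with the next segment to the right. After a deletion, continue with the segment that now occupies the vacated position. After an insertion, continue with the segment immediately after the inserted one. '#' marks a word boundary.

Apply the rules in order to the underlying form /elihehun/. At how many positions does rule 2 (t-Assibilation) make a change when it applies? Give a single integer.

(1) Glottal Epenthesis: [elihehun] → [helihehun]
(2) t-Assibilation: no change — [helihehun]
(3) Medial Vowel Deletion: [helihehun] → [hlihhun]
Rule 2 changed 0 position(s).

0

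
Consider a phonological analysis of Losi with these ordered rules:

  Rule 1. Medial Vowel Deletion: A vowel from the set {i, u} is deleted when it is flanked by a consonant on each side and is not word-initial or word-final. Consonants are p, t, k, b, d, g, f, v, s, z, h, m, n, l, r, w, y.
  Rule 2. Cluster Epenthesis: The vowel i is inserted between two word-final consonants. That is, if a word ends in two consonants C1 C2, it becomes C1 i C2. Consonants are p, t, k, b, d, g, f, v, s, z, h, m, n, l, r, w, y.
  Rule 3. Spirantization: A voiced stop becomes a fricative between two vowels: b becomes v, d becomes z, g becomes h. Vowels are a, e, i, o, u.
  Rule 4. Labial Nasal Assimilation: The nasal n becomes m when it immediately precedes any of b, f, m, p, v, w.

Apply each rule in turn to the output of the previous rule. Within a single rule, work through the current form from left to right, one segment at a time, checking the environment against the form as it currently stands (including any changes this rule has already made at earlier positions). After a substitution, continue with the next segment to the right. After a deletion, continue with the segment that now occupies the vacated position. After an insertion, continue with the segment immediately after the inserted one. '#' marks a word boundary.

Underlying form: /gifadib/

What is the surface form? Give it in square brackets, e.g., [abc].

[gfazib]

Rule 1 Medial Vowel Deletion: [gifadib] → [gfadb]
Rule 2 Cluster Epenthesis: [gfadb] → [gfadib]
Rule 3 Spirantization: [gfadib] → [gfazib]
Rule 4 Labial Nasal Assimilation: no change — [gfazib]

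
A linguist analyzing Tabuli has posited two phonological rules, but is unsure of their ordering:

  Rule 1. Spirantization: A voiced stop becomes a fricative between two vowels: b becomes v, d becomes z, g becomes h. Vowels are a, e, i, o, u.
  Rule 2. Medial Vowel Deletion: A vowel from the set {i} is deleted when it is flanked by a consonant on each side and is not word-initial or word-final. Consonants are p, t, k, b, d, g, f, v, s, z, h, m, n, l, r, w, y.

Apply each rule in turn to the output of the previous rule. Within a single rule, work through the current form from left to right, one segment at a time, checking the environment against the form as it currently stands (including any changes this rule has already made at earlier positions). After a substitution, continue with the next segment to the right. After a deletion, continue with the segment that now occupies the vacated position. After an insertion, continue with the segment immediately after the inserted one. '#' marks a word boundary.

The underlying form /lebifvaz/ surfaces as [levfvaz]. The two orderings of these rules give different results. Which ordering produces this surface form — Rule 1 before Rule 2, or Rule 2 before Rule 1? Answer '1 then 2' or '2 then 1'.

Order 1 then 2:
  1 Spirantization: [lebifvaz] → [levifvaz]
  2 Medial Vowel Deletion: [levifvaz] → [levfvaz]
  result: [levfvaz]
Order 2 then 1:
  2 Medial Vowel Deletion: [lebifvaz] → [lebfvaz]
  1 Spirantization: no change — [lebfvaz]
  result: [lebfvaz]

1 then 2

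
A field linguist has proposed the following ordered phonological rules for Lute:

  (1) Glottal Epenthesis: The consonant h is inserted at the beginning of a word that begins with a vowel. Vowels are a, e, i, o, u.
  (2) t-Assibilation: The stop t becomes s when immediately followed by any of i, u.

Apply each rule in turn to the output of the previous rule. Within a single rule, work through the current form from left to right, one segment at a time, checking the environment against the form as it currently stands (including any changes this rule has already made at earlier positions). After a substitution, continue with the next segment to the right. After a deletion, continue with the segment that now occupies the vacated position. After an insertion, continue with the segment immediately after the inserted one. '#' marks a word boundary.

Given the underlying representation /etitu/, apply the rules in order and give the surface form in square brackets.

[hesisu]

(1) Glottal Epenthesis: [etitu] → [hetitu]
(2) t-Assibilation: [hetitu] → [hesisu]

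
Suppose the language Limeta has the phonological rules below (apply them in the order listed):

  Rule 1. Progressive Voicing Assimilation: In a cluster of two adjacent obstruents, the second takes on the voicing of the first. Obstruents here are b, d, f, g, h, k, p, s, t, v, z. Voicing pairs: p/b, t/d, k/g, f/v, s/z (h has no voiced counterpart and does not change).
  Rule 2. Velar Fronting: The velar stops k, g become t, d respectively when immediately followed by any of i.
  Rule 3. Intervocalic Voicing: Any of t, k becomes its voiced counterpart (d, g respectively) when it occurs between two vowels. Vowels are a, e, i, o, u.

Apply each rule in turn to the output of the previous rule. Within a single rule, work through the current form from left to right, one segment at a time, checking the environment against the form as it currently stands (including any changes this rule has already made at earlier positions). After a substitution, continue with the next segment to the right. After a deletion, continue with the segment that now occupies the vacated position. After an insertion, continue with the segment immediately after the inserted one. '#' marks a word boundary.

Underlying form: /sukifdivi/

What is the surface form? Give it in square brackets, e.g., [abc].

[sudiftivi]

Rule 1 Progressive Voicing Assimilation: [sukifdivi] → [sukiftivi]
Rule 2 Velar Fronting: [sukiftivi] → [sutiftivi]
Rule 3 Intervocalic Voicing: [sutiftivi] → [sudiftivi]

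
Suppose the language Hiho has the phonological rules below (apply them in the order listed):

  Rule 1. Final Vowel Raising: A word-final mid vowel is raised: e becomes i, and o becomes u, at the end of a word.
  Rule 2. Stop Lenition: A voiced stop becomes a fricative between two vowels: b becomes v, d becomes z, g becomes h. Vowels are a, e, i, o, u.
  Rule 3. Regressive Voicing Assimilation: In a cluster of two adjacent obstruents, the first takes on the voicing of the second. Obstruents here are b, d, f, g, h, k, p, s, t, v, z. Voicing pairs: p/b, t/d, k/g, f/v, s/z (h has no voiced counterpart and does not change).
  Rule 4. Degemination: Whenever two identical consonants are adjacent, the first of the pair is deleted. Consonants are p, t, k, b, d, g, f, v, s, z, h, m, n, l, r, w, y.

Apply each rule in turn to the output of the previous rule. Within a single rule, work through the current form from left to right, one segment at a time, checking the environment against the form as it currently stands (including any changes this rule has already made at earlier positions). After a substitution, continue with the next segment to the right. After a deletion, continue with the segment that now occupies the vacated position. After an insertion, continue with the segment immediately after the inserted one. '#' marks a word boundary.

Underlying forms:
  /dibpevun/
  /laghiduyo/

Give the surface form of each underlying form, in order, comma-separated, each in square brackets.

[dipevun], [lakhizuyu]

/dibpevun/:
  Rule 1 Final Vowel Raising: no change — [dibpevun]
  Rule 2 Stop Lenition: no change — [dibpevun]
  Rule 3 Regressive Voicing Assimilation: [dibpevun] → [dippevun]
  Rule 4 Degemination: [dippevun] → [dipevun]
/laghiduyo/:
  Rule 1 Final Vowel Raising: [laghiduyo] → [laghiduyu]
  Rule 2 Stop Lenition: [laghiduyu] → [laghizuyu]
  Rule 3 Regressive Voicing Assimilation: [laghizuyu] → [lakhizuyu]
  Rule 4 Degemination: no change — [lakhizuyu]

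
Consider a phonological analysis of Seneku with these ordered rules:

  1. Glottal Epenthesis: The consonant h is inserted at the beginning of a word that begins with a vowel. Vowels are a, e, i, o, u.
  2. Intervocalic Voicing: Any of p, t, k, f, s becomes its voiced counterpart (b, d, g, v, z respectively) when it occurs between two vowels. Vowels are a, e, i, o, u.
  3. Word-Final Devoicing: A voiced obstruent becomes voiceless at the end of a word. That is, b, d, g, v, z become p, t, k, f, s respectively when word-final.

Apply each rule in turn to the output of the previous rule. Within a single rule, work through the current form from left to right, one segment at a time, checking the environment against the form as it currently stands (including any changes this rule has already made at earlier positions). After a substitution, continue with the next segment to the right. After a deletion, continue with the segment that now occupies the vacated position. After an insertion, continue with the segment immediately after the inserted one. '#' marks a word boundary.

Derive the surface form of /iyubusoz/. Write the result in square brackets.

1 Glottal Epenthesis: [iyubusoz] → [hiyubusoz]
2 Intervocalic Voicing: [hiyubusoz] → [hiyubuzoz]
3 Word-Final Devoicing: [hiyubuzoz] → [hiyubuzos]

[hiyubuzos]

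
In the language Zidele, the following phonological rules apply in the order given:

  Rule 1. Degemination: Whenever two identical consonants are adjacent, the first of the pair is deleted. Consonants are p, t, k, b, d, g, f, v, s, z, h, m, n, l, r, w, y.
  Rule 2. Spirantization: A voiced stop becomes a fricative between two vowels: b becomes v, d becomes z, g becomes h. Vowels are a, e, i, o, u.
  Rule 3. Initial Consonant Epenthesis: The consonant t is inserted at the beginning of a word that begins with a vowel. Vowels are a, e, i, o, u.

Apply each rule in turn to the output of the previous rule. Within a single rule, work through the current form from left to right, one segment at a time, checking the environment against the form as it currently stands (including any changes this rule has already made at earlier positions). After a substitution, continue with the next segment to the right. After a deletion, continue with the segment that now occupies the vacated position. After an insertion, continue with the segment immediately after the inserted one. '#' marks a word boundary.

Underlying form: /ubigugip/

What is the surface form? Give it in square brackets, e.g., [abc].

Rule 1 Degemination: no change — [ubigugip]
Rule 2 Spirantization: [ubigugip] → [uvihuhip]
Rule 3 Initial Consonant Epenthesis: [uvihuhip] → [tuvihuhip]

[tuvihuhip]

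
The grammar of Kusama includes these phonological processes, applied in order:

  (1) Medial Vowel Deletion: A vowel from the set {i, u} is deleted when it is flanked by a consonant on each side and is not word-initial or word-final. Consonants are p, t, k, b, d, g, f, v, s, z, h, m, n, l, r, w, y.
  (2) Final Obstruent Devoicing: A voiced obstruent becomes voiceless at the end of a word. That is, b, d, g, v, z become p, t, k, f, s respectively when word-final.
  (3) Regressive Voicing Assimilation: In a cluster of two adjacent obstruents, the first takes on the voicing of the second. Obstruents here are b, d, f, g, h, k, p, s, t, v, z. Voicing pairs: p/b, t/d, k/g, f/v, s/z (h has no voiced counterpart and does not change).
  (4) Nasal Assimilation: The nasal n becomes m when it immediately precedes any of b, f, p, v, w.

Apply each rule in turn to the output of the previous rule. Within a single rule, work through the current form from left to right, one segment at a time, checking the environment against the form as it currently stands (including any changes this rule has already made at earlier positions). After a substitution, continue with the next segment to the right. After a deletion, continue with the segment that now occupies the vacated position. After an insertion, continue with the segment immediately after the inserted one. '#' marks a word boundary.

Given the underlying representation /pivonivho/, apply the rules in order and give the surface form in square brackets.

(1) Medial Vowel Deletion: [pivonivho] → [pvonvho]
(2) Final Obstruent Devoicing: no change — [pvonvho]
(3) Regressive Voicing Assimilation: [pvonvho] → [bvonfho]
(4) Nasal Assimilation: [bvonfho] → [bvomfho]

[bvomfho]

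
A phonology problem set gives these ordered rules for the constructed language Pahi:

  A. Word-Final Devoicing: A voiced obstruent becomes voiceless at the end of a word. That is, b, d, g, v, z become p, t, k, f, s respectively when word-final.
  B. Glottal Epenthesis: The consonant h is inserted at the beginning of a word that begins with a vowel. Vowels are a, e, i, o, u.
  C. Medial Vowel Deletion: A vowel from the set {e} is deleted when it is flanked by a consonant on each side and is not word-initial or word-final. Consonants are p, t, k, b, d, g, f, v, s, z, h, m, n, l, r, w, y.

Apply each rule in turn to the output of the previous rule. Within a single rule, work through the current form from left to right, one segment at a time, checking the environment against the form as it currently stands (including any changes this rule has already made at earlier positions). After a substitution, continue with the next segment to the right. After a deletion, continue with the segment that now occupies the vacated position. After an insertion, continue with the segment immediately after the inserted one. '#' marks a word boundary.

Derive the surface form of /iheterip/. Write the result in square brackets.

A Word-Final Devoicing: no change — [iheterip]
B Glottal Epenthesis: [iheterip] → [hiheterip]
C Medial Vowel Deletion: [hiheterip] → [hihtrip]

[hihtrip]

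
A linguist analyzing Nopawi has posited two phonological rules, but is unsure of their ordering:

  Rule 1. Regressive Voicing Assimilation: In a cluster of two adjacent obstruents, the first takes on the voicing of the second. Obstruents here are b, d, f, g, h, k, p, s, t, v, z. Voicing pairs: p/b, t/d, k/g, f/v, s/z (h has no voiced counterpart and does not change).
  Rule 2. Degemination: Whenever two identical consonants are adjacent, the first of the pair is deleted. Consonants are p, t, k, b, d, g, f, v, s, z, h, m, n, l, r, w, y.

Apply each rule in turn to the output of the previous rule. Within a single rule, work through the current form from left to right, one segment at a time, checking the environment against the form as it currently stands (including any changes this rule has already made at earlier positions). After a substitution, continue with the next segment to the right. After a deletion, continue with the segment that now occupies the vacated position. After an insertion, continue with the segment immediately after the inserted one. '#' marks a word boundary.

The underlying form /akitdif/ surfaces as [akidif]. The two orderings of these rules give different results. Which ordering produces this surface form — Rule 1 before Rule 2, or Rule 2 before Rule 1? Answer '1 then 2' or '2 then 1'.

1 then 2

Order 1 then 2:
  1 Regressive Voicing Assimilation: [akitdif] → [akiddif]
  2 Degemination: [akiddif] → [akidif]
  result: [akidif]
Order 2 then 1:
  2 Degemination: no change — [akitdif]
  1 Regressive Voicing Assimilation: [akitdif] → [akiddif]
  result: [akiddif]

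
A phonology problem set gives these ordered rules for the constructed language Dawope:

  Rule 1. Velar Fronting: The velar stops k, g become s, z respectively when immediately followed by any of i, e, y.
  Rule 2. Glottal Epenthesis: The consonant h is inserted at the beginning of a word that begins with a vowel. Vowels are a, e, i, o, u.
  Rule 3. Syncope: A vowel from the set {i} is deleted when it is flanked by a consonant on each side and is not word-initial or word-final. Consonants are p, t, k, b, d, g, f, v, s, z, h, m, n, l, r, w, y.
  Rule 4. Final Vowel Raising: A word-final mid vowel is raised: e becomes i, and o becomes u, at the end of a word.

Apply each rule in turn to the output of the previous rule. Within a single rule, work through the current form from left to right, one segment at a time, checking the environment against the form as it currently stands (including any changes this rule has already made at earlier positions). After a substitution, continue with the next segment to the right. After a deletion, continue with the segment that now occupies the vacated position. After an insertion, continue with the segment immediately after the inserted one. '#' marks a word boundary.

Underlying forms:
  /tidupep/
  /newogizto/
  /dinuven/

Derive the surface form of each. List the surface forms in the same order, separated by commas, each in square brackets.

/tidupep/:
  Rule 1 Velar Fronting: no change — [tidupep]
  Rule 2 Glottal Epenthesis: no change — [tidupep]
  Rule 3 Syncope: [tidupep] → [tdupep]
  Rule 4 Final Vowel Raising: no change — [tdupep]
/newogizto/:
  Rule 1 Velar Fronting: [newogizto] → [newozizto]
  Rule 2 Glottal Epenthesis: no change — [newozizto]
  Rule 3 Syncope: [newozizto] → [newozzto]
  Rule 4 Final Vowel Raising: [newozzto] → [newozztu]
/dinuven/:
  Rule 1 Velar Fronting: no change — [dinuven]
  Rule 2 Glottal Epenthesis: no change — [dinuven]
  Rule 3 Syncope: [dinuven] → [dnuven]
  Rule 4 Final Vowel Raising: no change — [dnuven]

[tdupep], [newozztu], [dnuven]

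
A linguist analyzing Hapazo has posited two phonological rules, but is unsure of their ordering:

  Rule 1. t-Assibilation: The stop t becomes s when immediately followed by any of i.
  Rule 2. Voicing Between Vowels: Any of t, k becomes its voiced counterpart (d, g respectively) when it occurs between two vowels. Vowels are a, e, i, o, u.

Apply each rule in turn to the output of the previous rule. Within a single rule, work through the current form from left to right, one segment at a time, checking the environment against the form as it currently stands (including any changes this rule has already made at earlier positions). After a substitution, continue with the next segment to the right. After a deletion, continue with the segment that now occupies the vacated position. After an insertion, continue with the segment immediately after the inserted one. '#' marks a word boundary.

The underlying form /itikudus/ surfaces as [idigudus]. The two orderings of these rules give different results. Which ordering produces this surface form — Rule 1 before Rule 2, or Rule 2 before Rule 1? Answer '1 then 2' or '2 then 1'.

2 then 1

Order 1 then 2:
  1 t-Assibilation: [itikudus] → [isikudus]
  2 Voicing Between Vowels: [isikudus] → [isigudus]
  result: [isigudus]
Order 2 then 1:
  2 Voicing Between Vowels: [itikudus] → [idigudus]
  1 t-Assibilation: no change — [idigudus]
  result: [idigudus]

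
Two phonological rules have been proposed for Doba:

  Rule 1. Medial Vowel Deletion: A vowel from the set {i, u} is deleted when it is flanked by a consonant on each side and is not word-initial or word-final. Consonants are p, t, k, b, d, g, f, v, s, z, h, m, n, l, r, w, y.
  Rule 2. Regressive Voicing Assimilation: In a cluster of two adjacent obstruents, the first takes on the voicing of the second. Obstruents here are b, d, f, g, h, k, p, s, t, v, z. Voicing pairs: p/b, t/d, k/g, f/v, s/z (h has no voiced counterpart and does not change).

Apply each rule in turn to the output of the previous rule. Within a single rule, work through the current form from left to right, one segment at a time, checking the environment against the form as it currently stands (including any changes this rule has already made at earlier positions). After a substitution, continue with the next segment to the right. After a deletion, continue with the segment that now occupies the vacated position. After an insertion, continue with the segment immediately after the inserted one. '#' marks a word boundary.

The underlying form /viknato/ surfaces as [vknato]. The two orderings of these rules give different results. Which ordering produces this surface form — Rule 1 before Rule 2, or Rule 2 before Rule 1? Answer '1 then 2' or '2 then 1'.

Order 1 then 2:
  1 Medial Vowel Deletion: [viknato] → [vknato]
  2 Regressive Voicing Assimilation: [vknato] → [fknato]
  result: [fknato]
Order 2 then 1:
  2 Regressive Voicing Assimilation: no change — [viknato]
  1 Medial Vowel Deletion: [viknato] → [vknato]
  result: [vknato]

2 then 1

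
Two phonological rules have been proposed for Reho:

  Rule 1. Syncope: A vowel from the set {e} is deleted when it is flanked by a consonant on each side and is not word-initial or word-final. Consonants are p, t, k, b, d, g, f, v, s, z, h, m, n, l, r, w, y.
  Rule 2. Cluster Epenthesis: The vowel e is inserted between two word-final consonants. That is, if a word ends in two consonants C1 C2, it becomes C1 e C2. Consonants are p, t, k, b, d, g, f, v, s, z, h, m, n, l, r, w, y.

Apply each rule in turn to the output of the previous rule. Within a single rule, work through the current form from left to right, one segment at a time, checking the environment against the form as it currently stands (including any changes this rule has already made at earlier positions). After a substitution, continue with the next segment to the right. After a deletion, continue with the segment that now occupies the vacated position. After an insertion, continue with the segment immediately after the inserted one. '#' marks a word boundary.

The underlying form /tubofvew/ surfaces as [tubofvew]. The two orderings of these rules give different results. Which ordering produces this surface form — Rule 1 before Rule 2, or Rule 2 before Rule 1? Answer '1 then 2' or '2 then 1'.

1 then 2

Order 1 then 2:
  1 Syncope: [tubofvew] → [tubofvw]
  2 Cluster Epenthesis: [tubofvw] → [tubofvew]
  result: [tubofvew]
Order 2 then 1:
  2 Cluster Epenthesis: no change — [tubofvew]
  1 Syncope: [tubofvew] → [tubofvw]
  result: [tubofvw]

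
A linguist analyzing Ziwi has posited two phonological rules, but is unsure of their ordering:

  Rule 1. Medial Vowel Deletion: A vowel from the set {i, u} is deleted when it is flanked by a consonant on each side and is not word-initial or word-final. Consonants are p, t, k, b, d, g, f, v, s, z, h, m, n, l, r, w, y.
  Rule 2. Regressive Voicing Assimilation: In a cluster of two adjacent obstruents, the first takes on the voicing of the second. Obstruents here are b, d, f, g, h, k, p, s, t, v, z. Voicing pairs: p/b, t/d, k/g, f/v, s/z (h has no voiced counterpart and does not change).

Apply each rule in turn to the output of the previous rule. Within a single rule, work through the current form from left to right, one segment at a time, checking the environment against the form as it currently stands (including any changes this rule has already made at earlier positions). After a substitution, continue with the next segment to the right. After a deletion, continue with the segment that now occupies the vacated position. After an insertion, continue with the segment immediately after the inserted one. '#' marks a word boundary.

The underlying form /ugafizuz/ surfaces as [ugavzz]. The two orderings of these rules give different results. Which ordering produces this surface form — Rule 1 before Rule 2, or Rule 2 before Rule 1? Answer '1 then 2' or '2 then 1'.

1 then 2

Order 1 then 2:
  1 Medial Vowel Deletion: [ugafizuz] → [ugafzz]
  2 Regressive Voicing Assimilation: [ugafzz] → [ugavzz]
  result: [ugavzz]
Order 2 then 1:
  2 Regressive Voicing Assimilation: no change — [ugafizuz]
  1 Medial Vowel Deletion: [ugafizuz] → [ugafzz]
  result: [ugafzz]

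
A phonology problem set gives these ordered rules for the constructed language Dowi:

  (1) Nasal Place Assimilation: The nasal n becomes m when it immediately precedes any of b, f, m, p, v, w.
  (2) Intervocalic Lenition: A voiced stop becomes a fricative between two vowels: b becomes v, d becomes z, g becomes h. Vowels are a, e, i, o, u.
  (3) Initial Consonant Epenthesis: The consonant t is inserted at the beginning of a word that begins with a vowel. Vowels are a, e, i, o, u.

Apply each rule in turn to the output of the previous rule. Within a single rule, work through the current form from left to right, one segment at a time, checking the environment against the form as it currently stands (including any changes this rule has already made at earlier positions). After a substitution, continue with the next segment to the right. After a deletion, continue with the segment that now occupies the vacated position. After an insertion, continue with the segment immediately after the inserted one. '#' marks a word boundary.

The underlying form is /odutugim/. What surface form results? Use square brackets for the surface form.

(1) Nasal Place Assimilation: no change — [odutugim]
(2) Intervocalic Lenition: [odutugim] → [ozutuhim]
(3) Initial Consonant Epenthesis: [ozutuhim] → [tozutuhim]

[tozutuhim]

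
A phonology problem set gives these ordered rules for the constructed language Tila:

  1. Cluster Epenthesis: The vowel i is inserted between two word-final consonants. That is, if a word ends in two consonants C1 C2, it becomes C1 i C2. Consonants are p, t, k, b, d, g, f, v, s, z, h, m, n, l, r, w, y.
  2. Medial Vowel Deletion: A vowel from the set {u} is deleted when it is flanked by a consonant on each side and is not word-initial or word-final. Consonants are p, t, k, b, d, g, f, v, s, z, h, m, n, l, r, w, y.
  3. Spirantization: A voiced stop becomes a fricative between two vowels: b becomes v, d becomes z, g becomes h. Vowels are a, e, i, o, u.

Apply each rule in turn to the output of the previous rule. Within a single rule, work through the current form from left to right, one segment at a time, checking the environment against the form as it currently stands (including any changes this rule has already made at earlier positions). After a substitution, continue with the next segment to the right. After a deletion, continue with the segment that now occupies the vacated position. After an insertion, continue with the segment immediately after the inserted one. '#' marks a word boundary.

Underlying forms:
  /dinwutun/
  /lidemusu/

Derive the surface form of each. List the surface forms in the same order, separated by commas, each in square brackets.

[dinwtn], [lizemsu]

/dinwutun/:
  1 Cluster Epenthesis: no change — [dinwutun]
  2 Medial Vowel Deletion: [dinwutun] → [dinwtn]
  3 Spirantization: no change — [dinwtn]
/lidemusu/:
  1 Cluster Epenthesis: no change — [lidemusu]
  2 Medial Vowel Deletion: [lidemusu] → [lidemsu]
  3 Spirantization: [lidemsu] → [lizemsu]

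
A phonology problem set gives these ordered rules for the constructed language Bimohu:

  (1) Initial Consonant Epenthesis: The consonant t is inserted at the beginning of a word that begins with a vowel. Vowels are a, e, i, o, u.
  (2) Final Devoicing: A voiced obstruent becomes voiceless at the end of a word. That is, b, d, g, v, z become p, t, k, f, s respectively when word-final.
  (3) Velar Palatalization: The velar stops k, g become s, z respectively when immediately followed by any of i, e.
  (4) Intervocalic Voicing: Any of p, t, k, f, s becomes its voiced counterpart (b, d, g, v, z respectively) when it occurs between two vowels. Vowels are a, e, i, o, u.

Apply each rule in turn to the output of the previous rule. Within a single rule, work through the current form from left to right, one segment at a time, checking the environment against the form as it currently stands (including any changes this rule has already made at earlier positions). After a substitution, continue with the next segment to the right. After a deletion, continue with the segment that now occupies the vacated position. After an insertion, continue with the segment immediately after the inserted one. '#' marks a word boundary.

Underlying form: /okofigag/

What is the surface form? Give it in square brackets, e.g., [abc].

[togovigak]

(1) Initial Consonant Epenthesis: [okofigag] → [tokofigag]
(2) Final Devoicing: [tokofigag] → [tokofigak]
(3) Velar Palatalization: no change — [tokofigak]
(4) Intervocalic Voicing: [tokofigak] → [togovigak]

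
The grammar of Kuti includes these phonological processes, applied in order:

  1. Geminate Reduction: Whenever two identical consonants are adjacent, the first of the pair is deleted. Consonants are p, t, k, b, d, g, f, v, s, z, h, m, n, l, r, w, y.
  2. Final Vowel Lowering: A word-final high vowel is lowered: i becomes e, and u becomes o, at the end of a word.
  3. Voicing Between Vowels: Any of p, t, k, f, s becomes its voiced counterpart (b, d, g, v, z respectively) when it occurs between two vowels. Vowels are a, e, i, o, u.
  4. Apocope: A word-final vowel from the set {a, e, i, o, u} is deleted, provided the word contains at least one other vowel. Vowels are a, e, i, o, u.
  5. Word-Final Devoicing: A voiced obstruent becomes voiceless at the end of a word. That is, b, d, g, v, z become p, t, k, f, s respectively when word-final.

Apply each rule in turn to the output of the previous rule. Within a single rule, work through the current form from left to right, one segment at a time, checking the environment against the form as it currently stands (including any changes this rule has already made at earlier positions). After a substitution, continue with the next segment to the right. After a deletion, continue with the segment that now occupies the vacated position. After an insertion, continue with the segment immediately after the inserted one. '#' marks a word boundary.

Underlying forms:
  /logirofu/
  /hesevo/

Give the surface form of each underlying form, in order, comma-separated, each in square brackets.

/logirofu/:
  1 Geminate Reduction: no change — [logirofu]
  2 Final Vowel Lowering: [logirofu] → [logirofo]
  3 Voicing Between Vowels: [logirofo] → [logirovo]
  4 Apocope: [logirovo] → [logirov]
  5 Word-Final Devoicing: [logirov] → [logirof]
/hesevo/:
  1 Geminate Reduction: no change — [hesevo]
  2 Final Vowel Lowering: no change — [hesevo]
  3 Voicing Between Vowels: [hesevo] → [hezevo]
  4 Apocope: [hezevo] → [hezev]
  5 Word-Final Devoicing: [hezev] → [hezef]

[logirof], [hezef]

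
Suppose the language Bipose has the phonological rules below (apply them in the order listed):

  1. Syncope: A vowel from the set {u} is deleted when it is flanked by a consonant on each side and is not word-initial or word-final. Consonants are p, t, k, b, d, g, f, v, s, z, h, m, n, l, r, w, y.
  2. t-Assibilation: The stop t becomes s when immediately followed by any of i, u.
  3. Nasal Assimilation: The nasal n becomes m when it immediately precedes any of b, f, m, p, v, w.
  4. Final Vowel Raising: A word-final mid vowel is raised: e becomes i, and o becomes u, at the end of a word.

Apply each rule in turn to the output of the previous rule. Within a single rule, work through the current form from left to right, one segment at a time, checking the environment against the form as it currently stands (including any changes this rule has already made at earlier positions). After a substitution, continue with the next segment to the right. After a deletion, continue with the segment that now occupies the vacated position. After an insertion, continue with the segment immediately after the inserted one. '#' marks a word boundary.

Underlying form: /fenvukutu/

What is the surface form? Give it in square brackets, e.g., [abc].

[femvksu]

1 Syncope: [fenvukutu] → [fenvktu]
2 t-Assibilation: [fenvktu] → [fenvksu]
3 Nasal Assimilation: [fenvksu] → [femvksu]
4 Final Vowel Raising: no change — [femvksu]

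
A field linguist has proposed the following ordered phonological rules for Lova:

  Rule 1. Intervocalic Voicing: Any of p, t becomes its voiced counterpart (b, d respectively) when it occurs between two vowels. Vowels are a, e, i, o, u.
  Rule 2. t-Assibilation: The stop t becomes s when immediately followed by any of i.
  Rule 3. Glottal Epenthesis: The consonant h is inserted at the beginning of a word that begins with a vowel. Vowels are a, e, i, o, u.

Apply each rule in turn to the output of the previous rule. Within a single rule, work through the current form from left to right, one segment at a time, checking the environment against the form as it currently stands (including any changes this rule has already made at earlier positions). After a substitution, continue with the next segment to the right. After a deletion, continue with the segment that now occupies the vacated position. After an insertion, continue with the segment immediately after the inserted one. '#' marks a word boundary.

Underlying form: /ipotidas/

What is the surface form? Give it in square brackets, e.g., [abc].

[hibodidas]

Rule 1 Intervocalic Voicing: [ipotidas] → [ibodidas]
Rule 2 t-Assibilation: no change — [ibodidas]
Rule 3 Glottal Epenthesis: [ibodidas] → [hibodidas]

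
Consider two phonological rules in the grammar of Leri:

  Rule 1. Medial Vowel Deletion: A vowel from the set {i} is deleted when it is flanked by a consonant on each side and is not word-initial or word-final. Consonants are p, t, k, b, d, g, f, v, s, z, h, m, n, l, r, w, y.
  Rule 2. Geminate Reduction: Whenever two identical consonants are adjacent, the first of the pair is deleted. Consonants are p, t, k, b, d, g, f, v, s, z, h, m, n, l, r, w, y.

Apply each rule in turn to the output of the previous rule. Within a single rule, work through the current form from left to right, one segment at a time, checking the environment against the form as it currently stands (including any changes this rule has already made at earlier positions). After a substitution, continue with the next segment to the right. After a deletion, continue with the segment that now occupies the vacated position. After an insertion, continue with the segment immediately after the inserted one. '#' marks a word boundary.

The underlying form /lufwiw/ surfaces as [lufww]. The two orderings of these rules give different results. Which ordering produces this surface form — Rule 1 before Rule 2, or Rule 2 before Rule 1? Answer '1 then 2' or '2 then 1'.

2 then 1

Order 1 then 2:
  1 Medial Vowel Deletion: [lufwiw] → [lufww]
  2 Geminate Reduction: [lufww] → [lufw]
  result: [lufw]
Order 2 then 1:
  2 Geminate Reduction: no change — [lufwiw]
  1 Medial Vowel Deletion: [lufwiw] → [lufww]
  result: [lufww]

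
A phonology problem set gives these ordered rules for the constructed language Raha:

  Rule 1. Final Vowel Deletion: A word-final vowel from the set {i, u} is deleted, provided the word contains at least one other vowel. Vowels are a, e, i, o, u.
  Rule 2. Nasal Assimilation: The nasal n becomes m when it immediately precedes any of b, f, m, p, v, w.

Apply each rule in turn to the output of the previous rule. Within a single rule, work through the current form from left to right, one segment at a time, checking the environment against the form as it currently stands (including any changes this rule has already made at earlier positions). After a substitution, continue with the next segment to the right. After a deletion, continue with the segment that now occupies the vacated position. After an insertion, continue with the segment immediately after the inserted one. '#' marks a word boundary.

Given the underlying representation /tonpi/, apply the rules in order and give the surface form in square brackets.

Rule 1 Final Vowel Deletion: [tonpi] → [tonp]
Rule 2 Nasal Assimilation: [tonp] → [tomp]

[tomp]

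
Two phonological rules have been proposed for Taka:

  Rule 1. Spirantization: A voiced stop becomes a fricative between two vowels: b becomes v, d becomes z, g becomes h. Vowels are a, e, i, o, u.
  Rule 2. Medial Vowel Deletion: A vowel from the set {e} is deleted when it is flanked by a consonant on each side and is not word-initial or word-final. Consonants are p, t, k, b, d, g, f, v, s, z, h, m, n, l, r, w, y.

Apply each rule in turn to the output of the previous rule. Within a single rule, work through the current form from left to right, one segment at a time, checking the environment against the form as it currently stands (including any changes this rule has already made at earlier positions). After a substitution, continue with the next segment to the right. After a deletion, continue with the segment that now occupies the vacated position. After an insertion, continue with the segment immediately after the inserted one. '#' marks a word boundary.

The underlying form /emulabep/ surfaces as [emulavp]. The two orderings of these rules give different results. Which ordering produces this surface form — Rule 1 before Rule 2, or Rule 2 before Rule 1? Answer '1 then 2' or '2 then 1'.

Order 1 then 2:
  1 Spirantization: [emulabep] → [emulavep]
  2 Medial Vowel Deletion: [emulavep] → [emulavp]
  result: [emulavp]
Order 2 then 1:
  2 Medial Vowel Deletion: [emulabep] → [emulabp]
  1 Spirantization: no change — [emulabp]
  result: [emulabp]

1 then 2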